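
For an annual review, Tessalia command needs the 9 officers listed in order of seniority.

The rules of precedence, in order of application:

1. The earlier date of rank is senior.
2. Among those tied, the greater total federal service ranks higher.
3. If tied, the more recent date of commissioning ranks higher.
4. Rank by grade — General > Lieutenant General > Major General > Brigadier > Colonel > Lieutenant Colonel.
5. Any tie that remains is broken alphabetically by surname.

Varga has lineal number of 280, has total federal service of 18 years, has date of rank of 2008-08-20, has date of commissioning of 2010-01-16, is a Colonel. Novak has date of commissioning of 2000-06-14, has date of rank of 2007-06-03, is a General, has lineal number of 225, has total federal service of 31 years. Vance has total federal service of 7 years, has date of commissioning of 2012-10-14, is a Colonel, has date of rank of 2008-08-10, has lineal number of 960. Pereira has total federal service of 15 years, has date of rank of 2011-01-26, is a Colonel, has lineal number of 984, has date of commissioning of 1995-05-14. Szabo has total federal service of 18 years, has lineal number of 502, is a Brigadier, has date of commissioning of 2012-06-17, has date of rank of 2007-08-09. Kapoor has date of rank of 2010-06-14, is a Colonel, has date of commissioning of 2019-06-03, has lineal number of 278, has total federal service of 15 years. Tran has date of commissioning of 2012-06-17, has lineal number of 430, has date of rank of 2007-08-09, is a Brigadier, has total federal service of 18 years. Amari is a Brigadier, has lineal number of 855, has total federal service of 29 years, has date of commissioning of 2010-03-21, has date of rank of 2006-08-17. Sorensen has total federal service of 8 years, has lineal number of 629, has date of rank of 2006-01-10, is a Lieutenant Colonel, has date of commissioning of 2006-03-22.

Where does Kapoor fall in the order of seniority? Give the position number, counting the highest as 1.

8

By date of rank (earlier first): Sorensen (2006-01-10); then Amari (2006-08-17); then Novak (2007-06-03); then Szabo and Tran (both 2007-08-09); then Vance (2008-08-10); then Varga (2008-08-20); then Kapoor (2010-06-14); then Pereira (2011-01-26).
Szabo and Tran both have total federal service 18 years, so the next rule applies.
Szabo and Tran both have date of commissioning 2012-06-17, so the next rule applies.
Szabo and Tran are each Brigadier, so the next rule applies.
Among Szabo and Tran, alphabetically by surname: Szabo before Tran.
Order: Sorensen, Amari, Novak, Szabo, Tran, Vance, Varga, Kapoor, Pereira. So position 8.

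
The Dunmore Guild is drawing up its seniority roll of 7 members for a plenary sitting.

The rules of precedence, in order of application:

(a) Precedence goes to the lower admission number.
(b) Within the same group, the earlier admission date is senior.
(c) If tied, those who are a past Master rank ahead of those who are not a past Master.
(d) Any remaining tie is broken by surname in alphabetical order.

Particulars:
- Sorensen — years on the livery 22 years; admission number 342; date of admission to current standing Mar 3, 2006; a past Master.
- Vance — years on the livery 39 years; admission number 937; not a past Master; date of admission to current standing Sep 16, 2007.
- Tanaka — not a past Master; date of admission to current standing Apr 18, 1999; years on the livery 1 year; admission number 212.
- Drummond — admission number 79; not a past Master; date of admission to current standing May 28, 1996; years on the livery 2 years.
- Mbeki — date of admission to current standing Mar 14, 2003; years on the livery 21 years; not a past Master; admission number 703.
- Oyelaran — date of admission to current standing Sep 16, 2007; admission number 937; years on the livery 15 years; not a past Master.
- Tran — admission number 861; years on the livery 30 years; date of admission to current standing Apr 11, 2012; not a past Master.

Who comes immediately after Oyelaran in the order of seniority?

Vance

By admission number (lower first): Drummond (79); then Tanaka (212); then Sorensen (342); then Mbeki (703); then Tran (861); then Oyelaran and Vance (both 937).
Oyelaran and Vance both have date of admission to current standing Sep 16, 2007, so the next rule applies.
Oyelaran and Vance are each not a past Master, so the next rule applies.
Among Oyelaran and Vance, alphabetically by surname: Oyelaran before Vance.
Order: Drummond, Tanaka, Sorensen, Mbeki, Tran, Oyelaran, Vance.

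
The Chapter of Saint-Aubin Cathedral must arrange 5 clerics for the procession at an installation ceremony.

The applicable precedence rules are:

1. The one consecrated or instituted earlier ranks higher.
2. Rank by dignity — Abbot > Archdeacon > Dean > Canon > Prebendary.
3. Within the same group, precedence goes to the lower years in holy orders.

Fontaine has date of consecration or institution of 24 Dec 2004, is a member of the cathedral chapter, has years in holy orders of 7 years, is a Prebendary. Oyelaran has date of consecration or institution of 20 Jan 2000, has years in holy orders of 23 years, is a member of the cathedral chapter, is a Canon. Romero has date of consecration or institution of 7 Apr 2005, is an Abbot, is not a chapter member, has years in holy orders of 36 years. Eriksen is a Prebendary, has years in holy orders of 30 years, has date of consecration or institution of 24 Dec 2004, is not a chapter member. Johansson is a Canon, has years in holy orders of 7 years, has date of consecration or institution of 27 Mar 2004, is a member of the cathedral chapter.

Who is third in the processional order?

By date of consecration or institution (earlier first): Oyelaran (20 Jan 2000); then Johansson (27 Mar 2004); then Fontaine and Eriksen (both 24 Dec 2004); then Romero (7 Apr 2005).
Fontaine and Eriksen are each Prebendary, so the next rule applies.
Among Fontaine and Eriksen, by years in holy orders (lower first): Fontaine (7 years) before Eriksen (30 years).
Order: Oyelaran, Johansson, Fontaine, Eriksen, Romero.

Fontaine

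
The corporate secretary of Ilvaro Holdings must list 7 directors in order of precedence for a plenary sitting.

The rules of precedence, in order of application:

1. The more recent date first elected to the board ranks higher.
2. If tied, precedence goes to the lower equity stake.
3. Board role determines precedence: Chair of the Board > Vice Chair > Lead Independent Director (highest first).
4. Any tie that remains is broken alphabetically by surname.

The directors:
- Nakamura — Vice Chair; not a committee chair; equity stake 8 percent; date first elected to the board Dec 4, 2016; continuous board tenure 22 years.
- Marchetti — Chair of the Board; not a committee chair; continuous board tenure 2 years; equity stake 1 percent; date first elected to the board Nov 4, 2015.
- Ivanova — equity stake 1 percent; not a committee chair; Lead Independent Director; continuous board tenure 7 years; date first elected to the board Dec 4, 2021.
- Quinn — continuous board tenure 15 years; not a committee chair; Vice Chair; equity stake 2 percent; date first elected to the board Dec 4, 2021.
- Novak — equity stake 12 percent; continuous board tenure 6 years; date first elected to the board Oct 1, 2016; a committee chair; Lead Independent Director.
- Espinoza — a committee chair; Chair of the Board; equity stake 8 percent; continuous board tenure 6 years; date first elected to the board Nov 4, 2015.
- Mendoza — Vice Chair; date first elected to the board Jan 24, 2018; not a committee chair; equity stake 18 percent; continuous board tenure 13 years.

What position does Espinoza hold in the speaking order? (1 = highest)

By date first elected to the board (later first): Ivanova and Quinn (both Dec 4, 2021); then Mendoza (Jan 24, 2018); then Nakamura (Dec 4, 2016); then Novak (Oct 1, 2016); then Marchetti and Espinoza (both Nov 4, 2015).
Among Ivanova and Quinn, by equity stake (lower first): Ivanova (1 percent) before Quinn (2 percent).
Among Marchetti and Espinoza, by equity stake (lower first): Marchetti (1 percent) before Espinoza (8 percent).
Order: Ivanova, Quinn, Mendoza, Nakamura, Novak, Marchetti, Espinoza. So position 7.

7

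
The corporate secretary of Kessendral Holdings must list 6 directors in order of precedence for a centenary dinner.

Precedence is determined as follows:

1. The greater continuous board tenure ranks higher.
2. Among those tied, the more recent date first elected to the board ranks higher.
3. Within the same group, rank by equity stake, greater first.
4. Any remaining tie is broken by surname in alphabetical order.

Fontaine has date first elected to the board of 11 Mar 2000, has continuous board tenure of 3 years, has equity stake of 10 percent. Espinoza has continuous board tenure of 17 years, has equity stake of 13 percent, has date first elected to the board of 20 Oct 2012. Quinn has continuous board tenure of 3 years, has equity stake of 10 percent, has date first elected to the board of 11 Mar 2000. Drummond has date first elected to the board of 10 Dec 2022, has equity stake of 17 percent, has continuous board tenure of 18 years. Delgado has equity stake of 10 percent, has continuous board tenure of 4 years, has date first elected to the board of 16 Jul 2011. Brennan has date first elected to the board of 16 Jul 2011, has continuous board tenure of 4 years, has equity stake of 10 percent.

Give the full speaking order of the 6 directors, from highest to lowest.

Drummond, Espinoza, Brennan, Delgado, Fontaine, Quinn

By continuous board tenure (higher first): Drummond (18 years); then Espinoza (17 years); then Brennan and Delgado (both 4 years); then Fontaine and Quinn (both 3 years).
Brennan and Delgado both have date first elected to the board 16 Jul 2011, so the next rule applies.
Brennan and Delgado both have equity stake 10 percent, so the next rule applies.
Among Brennan and Delgado, alphabetically by surname: Brennan before Delgado.
Fontaine and Quinn both have date first elected to the board 11 Mar 2000, so the next rule applies.
Fontaine and Quinn both have equity stake 10 percent, so the next rule applies.
Among Fontaine and Quinn, alphabetically by surname: Fontaine before Quinn.
Full order: Drummond, Espinoza, Brennan, Delgado, Fontaine, Quinn.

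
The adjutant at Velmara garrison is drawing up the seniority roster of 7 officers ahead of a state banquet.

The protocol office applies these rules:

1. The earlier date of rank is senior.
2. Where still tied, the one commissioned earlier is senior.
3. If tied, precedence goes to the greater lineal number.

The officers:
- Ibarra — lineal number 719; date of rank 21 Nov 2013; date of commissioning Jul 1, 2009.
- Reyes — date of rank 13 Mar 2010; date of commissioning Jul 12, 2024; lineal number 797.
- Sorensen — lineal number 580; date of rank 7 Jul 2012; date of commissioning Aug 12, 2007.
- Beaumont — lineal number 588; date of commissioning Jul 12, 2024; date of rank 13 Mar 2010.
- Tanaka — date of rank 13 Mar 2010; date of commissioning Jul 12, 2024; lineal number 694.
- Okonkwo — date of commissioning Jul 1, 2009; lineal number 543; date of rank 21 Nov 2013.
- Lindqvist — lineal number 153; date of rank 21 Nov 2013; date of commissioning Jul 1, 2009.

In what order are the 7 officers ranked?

Reyes, Tanaka, Beaumont, Sorensen, Ibarra, Okonkwo, Lindqvist

By date of rank (earlier first): Reyes, Tanaka and Beaumont (each 13 Mar 2010); then Sorensen (7 Jul 2012); then Ibarra, Okonkwo and Lindqvist (each 21 Nov 2013).
Reyes, Tanaka and Beaumont all have date of commissioning Jul 12, 2024, so the next rule applies.
Among Reyes, Tanaka and Beaumont, by lineal number (higher first): Reyes (797) before Tanaka (694) before Beaumont (588).
Ibarra, Okonkwo and Lindqvist all have date of commissioning Jul 1, 2009, so the next rule applies.
Among Ibarra, Okonkwo and Lindqvist, by lineal number (higher first): Ibarra (719) before Okonkwo (543) before Lindqvist (153).
Full order: Reyes, Tanaka, Beaumont, Sorensen, Ibarra, Okonkwo, Lindqvist.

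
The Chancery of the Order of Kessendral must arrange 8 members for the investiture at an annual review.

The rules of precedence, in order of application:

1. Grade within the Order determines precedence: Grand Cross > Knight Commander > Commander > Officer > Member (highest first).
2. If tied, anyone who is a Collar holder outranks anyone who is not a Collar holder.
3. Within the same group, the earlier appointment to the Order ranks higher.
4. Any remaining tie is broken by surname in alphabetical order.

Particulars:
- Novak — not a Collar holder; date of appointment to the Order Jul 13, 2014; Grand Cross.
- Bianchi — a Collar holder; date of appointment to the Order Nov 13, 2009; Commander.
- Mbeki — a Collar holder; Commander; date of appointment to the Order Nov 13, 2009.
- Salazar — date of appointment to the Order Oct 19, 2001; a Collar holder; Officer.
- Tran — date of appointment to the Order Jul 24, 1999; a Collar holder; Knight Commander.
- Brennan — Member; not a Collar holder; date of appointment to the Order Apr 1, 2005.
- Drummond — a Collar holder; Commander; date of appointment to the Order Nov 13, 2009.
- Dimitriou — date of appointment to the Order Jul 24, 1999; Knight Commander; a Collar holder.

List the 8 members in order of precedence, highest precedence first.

Novak, Dimitriou, Tran, Bianchi, Drummond, Mbeki, Salazar, Brennan

By grade within the Order: Novak (Grand Cross); then Dimitriou and Tran (Knight Commander); then Bianchi, Drummond and Mbeki (Commander); then Salazar (Officer); then Brennan (Member).
Dimitriou and Tran are each a Collar holder, so the next rule applies.
Dimitriou and Tran both have date of appointment to the Order Jul 24, 1999, so the next rule applies.
Among Dimitriou and Tran, alphabetically by surname: Dimitriou before Tran.
Bianchi, Drummond and Mbeki are each a Collar holder, so the next rule applies.
Bianchi, Drummond and Mbeki all have date of appointment to the Order Nov 13, 2009, so the next rule applies.
Among Bianchi, Drummond and Mbeki, alphabetically by surname: Bianchi before Drummond before Mbeki.
Full order: Novak, Dimitriou, Tran, Bianchi, Drummond, Mbeki, Salazar, Brennan.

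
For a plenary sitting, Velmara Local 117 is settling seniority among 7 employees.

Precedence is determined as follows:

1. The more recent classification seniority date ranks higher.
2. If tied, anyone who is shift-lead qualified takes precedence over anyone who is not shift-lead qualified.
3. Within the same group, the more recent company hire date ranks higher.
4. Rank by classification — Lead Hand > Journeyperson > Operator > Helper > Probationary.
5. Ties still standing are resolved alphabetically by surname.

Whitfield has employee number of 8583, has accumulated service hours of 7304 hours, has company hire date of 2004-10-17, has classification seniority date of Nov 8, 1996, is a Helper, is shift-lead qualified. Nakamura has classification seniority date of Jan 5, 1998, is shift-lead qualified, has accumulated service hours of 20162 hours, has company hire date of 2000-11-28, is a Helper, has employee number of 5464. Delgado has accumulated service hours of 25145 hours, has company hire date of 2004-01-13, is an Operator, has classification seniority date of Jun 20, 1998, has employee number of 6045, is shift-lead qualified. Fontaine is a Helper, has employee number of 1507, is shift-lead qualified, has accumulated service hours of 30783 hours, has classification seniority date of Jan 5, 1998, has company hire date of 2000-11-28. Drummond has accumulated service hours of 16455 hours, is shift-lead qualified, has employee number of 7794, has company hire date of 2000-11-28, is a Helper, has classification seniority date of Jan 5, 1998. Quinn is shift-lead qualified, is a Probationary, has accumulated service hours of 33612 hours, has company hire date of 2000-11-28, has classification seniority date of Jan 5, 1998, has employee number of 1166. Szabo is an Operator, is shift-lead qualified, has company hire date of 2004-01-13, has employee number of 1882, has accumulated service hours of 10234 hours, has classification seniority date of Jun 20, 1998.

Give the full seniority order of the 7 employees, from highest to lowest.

Delgado, Szabo, Drummond, Fontaine, Nakamura, Quinn, Whitfield

By classification seniority date (later first): Delgado and Szabo (both Jun 20, 1998); then Drummond, Fontaine, Nakamura and Quinn (each Jan 5, 1998); then Whitfield (Nov 8, 1996).
Delgado and Szabo are each shift-lead qualified, so the next rule applies.
Delgado and Szabo both have company hire date 2004-01-13, so the next rule applies.
Delgado and Szabo are each Operator, so the next rule applies.
Among Delgado and Szabo, alphabetically by surname: Delgado before Szabo.
Drummond, Fontaine, Nakamura and Quinn are each shift-lead qualified, so the next rule applies.
Drummond, Fontaine, Nakamura and Quinn all have company hire date 2000-11-28, so the next rule applies.
Among Drummond, Fontaine, Nakamura and Quinn, by classification: Drummond, Fontaine and Nakamura (Helper) before Quinn (Probationary).
Among Drummond, Fontaine and Nakamura, alphabetically by surname: Drummond before Fontaine before Nakamura.
Full order: Delgado, Szabo, Drummond, Fontaine, Nakamura, Quinn, Whitfield.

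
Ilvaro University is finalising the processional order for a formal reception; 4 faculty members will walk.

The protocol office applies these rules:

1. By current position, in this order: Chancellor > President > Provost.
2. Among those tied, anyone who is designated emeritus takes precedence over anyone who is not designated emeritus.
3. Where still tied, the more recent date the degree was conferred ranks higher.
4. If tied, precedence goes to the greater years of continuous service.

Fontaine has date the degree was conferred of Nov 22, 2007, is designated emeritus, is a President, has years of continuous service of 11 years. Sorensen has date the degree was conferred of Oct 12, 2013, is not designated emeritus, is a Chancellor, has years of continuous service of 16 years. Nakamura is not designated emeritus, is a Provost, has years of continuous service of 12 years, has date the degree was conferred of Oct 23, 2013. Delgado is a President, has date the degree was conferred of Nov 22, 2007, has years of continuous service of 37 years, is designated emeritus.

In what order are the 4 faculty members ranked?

Sorensen, Delgado, Fontaine, Nakamura

By current position: Sorensen (Chancellor); then Delgado and Fontaine (President); then Nakamura (Provost).
Delgado and Fontaine are each designated emeritus, so the next rule applies.
Delgado and Fontaine both have date the degree was conferred Nov 22, 2007, so the next rule applies.
Among Delgado and Fontaine, by years of continuous service (higher first): Delgado (37 years) before Fontaine (11 years).
Full order: Sorensen, Delgado, Fontaine, Nakamura.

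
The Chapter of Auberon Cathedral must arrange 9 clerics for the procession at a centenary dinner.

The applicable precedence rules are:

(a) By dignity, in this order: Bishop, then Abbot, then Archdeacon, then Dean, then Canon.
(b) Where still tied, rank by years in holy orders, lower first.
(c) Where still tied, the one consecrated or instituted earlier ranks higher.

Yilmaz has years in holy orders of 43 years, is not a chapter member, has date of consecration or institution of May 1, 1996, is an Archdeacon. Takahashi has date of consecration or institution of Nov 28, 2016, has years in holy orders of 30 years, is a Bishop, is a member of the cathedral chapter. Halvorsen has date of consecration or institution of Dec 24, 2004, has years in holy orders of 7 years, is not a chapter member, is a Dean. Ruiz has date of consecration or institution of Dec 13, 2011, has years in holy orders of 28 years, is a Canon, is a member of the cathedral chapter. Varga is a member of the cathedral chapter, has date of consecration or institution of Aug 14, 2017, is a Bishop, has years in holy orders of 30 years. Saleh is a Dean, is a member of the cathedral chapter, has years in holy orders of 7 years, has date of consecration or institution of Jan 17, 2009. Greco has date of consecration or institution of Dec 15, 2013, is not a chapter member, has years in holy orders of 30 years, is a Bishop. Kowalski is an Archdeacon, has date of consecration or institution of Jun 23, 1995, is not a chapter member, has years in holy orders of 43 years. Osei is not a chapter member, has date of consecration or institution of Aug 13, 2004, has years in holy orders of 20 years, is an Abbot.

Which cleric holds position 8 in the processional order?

Saleh

By dignity: Greco, Takahashi and Varga (Bishop); then Osei (Abbot); then Kowalski and Yilmaz (Archdeacon); then Halvorsen and Saleh (Dean); then Ruiz (Canon).
Greco, Takahashi and Varga all have years in holy orders 30 years, so the next rule applies.
Among Greco, Takahashi and Varga, by date of consecration or institution (earlier first): Greco (Dec 15, 2013) before Takahashi (Nov 28, 2016) before Varga (Aug 14, 2017).
Kowalski and Yilmaz both have years in holy orders 43 years, so the next rule applies.
Among Kowalski and Yilmaz, by date of consecration or institution (earlier first): Kowalski (Jun 23, 1995) before Yilmaz (May 1, 1996).
Halvorsen and Saleh both have years in holy orders 7 years, so the next rule applies.
Among Halvorsen and Saleh, by date of consecration or institution (earlier first): Halvorsen (Dec 24, 2004) before Saleh (Jan 17, 2009).
Order: Greco, Takahashi, Varga, Osei, Kowalski, Yilmaz, Halvorsen, Saleh, Ruiz.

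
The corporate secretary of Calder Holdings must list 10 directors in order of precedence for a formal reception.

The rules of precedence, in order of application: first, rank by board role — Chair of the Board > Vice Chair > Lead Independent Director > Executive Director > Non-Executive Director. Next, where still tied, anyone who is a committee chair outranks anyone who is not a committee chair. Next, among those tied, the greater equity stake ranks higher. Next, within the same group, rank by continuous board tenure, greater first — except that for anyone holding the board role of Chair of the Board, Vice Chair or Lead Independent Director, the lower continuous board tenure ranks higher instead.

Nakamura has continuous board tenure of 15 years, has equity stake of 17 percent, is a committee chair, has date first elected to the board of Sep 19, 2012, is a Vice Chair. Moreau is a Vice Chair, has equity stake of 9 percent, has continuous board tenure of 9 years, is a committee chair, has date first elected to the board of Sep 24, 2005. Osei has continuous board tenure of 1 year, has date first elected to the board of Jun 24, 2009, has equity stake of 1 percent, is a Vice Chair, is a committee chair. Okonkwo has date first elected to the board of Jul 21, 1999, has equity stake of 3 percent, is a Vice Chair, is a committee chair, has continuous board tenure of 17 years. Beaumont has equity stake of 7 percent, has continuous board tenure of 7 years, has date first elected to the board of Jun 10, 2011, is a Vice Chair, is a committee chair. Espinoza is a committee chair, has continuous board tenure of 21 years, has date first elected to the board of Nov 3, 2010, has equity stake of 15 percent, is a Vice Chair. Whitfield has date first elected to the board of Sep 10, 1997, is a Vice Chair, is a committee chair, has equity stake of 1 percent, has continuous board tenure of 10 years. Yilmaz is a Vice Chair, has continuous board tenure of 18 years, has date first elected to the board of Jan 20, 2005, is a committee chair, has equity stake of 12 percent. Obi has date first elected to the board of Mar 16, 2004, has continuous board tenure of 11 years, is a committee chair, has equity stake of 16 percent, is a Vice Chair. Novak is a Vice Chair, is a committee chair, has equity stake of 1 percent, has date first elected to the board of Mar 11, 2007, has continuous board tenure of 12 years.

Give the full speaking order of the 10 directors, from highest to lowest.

Nakamura, Obi, Espinoza, Yilmaz, Moreau, Beaumont, Okonkwo, Osei, Whitfield, Novak

By board role: Nakamura, Obi, Espinoza, Yilmaz, Moreau, Beaumont, Okonkwo, Osei, Whitfield and Novak (Vice Chair).
Nakamura, Obi, Espinoza, Yilmaz, Moreau, Beaumont, Okonkwo, Osei, Whitfield and Novak are each a committee chair, so the next rule applies.
Among Nakamura, Obi, Espinoza, Yilmaz, Moreau, Beaumont, Okonkwo, Osei, Whitfield and Novak, by equity stake (higher first): Nakamura (17 percent) before Obi (16 percent) before Espinoza (15 percent) before Yilmaz (12 percent) before Moreau (9 percent) before Beaumont (7 percent) before Okonkwo (3 percent) before Osei, Whitfield and Novak (1 percent).
Among Osei, Whitfield and Novak, by continuous board tenure (lower first) (reversed rule for this group): Osei (1 year) before Whitfield (10 years) before Novak (12 years).
Full order: Nakamura, Obi, Espinoza, Yilmaz, Moreau, Beaumont, Okonkwo, Osei, Whitfield, Novak.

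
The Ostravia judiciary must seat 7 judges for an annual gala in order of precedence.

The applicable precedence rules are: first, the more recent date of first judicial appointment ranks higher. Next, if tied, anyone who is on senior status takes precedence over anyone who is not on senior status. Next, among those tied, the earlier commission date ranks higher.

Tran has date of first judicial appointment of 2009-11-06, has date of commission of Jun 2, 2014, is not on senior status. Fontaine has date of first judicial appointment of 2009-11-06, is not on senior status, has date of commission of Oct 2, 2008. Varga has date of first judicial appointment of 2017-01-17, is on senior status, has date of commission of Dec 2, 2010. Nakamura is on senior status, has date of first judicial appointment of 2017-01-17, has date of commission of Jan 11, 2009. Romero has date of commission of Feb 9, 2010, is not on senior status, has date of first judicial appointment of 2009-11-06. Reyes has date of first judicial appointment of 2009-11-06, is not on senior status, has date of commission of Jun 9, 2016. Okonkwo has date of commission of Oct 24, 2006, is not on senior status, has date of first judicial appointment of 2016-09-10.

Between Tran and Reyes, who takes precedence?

By date of first judicial appointment (later first): Nakamura and Varga (both 2017-01-17); then Okonkwo (2016-09-10); then Fontaine, Romero, Tran and Reyes (each 2009-11-06).
Nakamura and Varga are each on senior status, so the next rule applies.
Among Nakamura and Varga, by date of commission (earlier first): Nakamura (Jan 11, 2009) before Varga (Dec 2, 2010).
Fontaine, Romero, Tran and Reyes are each not on senior status, so the next rule applies.
Among Fontaine, Romero, Tran and Reyes, by date of commission (earlier first): Fontaine (Oct 2, 2008) before Romero (Feb 9, 2010) before Tran (Jun 2, 2014) before Reyes (Jun 9, 2016).
So Tran takes precedence.

Tran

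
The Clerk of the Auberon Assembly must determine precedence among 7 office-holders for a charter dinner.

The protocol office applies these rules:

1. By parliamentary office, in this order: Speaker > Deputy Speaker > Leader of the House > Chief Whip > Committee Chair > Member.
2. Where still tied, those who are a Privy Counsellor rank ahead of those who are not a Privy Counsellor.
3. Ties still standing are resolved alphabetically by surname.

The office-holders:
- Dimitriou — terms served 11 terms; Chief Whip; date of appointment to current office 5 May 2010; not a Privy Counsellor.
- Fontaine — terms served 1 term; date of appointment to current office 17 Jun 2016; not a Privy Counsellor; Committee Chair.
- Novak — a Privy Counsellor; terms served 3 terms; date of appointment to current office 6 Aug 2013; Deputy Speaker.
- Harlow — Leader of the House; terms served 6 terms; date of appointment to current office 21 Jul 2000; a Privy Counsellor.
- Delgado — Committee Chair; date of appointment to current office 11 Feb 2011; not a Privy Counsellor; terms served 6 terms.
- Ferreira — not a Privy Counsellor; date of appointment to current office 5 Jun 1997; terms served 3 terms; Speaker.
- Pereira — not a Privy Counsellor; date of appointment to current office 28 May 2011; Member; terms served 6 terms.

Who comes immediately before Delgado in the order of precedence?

Dimitriou

By parliamentary office: Ferreira (Speaker); then Novak (Deputy Speaker); then Harlow (Leader of the House); then Dimitriou (Chief Whip); then Delgado and Fontaine (Committee Chair); then Pereira (Member).
Delgado and Fontaine are each not a Privy Counsellor, so the next rule applies.
Among Delgado and Fontaine, alphabetically by surname: Delgado before Fontaine.
Order: Ferreira, Novak, Harlow, Dimitriou, Delgado, Fontaine, Pereira.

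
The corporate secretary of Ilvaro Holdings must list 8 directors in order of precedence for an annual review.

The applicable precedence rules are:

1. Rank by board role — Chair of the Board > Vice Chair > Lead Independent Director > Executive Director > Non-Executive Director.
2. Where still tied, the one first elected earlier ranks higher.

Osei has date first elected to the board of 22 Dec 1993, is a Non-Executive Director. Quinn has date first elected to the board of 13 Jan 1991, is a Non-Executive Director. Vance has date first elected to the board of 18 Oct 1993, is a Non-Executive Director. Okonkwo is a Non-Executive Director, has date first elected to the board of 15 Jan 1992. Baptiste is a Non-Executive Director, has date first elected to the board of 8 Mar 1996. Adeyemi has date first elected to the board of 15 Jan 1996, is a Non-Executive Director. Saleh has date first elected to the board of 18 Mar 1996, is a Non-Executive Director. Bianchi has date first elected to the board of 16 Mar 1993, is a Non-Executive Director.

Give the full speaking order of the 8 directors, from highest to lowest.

By board role: Quinn, Okonkwo, Bianchi, Vance, Osei, Adeyemi, Baptiste and Saleh (Non-Executive Director).
Among Quinn, Okonkwo, Bianchi, Vance, Osei, Adeyemi, Baptiste and Saleh, by date first elected to the board (earlier first): Quinn (13 Jan 1991) before Okonkwo (15 Jan 1992) before Bianchi (16 Mar 1993) before Vance (18 Oct 1993) before Osei (22 Dec 1993) before Adeyemi (15 Jan 1996) before Baptiste (8 Mar 1996) before Saleh (18 Mar 1996).
Full order: Quinn, Okonkwo, Bianchi, Vance, Osei, Adeyemi, Baptiste, Saleh.

Quinn, Okonkwo, Bianchi, Vance, Osei, Adeyemi, Baptiste, Saleh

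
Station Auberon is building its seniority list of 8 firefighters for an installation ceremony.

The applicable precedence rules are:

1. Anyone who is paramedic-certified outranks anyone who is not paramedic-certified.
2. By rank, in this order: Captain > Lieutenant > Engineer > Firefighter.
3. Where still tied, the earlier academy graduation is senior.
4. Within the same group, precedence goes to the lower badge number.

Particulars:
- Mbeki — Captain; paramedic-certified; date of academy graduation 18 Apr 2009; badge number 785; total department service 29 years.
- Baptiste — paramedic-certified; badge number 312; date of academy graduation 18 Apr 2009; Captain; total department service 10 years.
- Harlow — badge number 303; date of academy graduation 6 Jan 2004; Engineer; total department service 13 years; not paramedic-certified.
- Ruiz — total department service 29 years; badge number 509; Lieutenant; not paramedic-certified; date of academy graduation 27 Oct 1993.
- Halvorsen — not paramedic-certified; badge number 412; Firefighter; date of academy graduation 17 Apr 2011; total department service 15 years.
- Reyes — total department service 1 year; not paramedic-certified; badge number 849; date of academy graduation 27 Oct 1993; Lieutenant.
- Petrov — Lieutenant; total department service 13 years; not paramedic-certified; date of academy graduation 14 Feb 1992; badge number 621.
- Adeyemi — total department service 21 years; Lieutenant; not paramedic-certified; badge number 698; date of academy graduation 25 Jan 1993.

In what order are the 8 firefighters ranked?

By the first rule: Baptiste and Mbeki (both paramedic-certified); then Petrov, Adeyemi, Ruiz, Reyes, Harlow and Halvorsen (each not paramedic-certified).
Baptiste and Mbeki are each Captain, so the next rule applies.
Baptiste and Mbeki both have date of academy graduation 18 Apr 2009, so the next rule applies.
Among Baptiste and Mbeki, by badge number (lower first): Baptiste (312) before Mbeki (785).
Among Petrov, Adeyemi, Ruiz, Reyes, Harlow and Halvorsen, by rank: Petrov, Adeyemi, Ruiz and Reyes (Lieutenant) before Harlow (Engineer) before Halvorsen (Firefighter).
Among Petrov, Adeyemi, Ruiz and Reyes, by date of academy graduation (earlier first): Petrov (14 Feb 1992) before Adeyemi (25 Jan 1993) before Ruiz and Reyes (27 Oct 1993).
Among Ruiz and Reyes, by badge number (lower first): Ruiz (509) before Reyes (849).
Full order: Baptiste, Mbeki, Petrov, Adeyemi, Ruiz, Reyes, Harlow, Halvorsen.

Baptiste, Mbeki, Petrov, Adeyemi, Ruiz, Reyes, Harlow, Halvorsen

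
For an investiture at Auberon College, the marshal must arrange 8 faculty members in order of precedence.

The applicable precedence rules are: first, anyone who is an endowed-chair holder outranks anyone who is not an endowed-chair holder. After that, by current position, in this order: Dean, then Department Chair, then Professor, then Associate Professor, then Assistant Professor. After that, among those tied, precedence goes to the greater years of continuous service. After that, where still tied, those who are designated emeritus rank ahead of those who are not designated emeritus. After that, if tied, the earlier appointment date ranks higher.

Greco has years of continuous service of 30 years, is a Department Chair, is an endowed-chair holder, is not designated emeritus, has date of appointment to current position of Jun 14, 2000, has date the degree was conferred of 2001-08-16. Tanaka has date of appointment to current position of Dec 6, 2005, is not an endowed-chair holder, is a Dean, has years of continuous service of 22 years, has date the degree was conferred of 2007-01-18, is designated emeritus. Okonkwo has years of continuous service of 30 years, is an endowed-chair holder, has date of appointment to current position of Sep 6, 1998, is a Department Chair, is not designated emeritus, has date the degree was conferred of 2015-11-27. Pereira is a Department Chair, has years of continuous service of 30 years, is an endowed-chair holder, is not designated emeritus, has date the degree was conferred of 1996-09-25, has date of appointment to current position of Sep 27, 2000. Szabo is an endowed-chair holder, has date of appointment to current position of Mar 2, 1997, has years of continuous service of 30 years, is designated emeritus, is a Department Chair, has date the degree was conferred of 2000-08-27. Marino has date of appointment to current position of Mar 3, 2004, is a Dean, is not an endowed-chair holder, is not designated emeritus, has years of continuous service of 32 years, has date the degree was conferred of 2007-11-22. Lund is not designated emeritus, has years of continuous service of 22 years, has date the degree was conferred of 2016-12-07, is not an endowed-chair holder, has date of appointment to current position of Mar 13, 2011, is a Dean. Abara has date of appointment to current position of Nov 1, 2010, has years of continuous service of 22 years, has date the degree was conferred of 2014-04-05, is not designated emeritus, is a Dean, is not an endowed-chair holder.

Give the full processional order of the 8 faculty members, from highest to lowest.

Szabo, Okonkwo, Greco, Pereira, Marino, Tanaka, Abara, Lund

By the first rule: Szabo, Okonkwo, Greco and Pereira (each an endowed-chair holder); then Marino, Tanaka, Abara and Lund (each not an endowed-chair holder).
Szabo, Okonkwo, Greco and Pereira are each Department Chair, so the next rule applies.
Szabo, Okonkwo, Greco and Pereira all have years of continuous service 30 years, so the next rule applies.
Among Szabo, Okonkwo, Greco and Pereira, designated emeritus before not designated emeritus: Szabo (designated emeritus) before Okonkwo, Greco and Pereira (not designated emeritus).
Among Okonkwo, Greco and Pereira, by date of appointment to current position (earlier first): Okonkwo (Sep 6, 1998) before Greco (Jun 14, 2000) before Pereira (Sep 27, 2000).
Marino, Tanaka, Abara and Lund are each Dean, so the next rule applies.
Among Marino, Tanaka, Abara and Lund, by years of continuous service (higher first): Marino (32 years) before Tanaka, Abara and Lund (22 years).
Among Tanaka, Abara and Lund, designated emeritus before not designated emeritus: Tanaka (designated emeritus) before Abara and Lund (not designated emeritus).
Among Abara and Lund, by date of appointment to current position (earlier first): Abara (Nov 1, 2010) before Lund (Mar 13, 2011).
Full order: Szabo, Okonkwo, Greco, Pereira, Marino, Tanaka, Abara, Lund.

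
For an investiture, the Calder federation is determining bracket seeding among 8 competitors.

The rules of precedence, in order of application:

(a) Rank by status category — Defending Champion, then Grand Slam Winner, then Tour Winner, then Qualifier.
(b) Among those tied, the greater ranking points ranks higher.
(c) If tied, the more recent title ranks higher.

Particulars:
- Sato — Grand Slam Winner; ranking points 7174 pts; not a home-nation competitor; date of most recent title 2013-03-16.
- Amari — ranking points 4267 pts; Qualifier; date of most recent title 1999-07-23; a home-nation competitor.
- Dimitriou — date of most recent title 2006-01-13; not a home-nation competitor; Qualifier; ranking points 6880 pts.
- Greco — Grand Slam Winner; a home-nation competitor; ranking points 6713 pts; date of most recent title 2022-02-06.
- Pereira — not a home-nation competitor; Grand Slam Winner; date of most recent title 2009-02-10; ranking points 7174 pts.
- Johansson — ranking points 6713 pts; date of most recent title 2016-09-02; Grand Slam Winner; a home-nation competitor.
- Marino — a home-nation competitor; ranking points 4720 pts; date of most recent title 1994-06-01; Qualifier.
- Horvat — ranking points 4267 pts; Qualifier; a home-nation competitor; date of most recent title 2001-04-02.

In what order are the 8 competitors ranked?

By status category: Sato, Pereira, Greco and Johansson (Grand Slam Winner); then Dimitriou, Marino, Horvat and Amari (Qualifier).
Among Sato, Pereira, Greco and Johansson, by ranking points (higher first): Sato and Pereira (7174 pts) before Greco and Johansson (6713 pts).
Among Sato and Pereira, by date of most recent title (later first): Sato (2013-03-16) before Pereira (2009-02-10).
Among Greco and Johansson, by date of most recent title (later first): Greco (2022-02-06) before Johansson (2016-09-02).
Among Dimitriou, Marino, Horvat and Amari, by ranking points (higher first): Dimitriou (6880 pts) before Marino (4720 pts) before Horvat and Amari (4267 pts).
Among Horvat and Amari, by date of most recent title (later first): Horvat (2001-04-02) before Amari (1999-07-23).
Full order: Sato, Pereira, Greco, Johansson, Dimitriou, Marino, Horvat, Amari.

Sato, Pereira, Greco, Johansson, Dimitriou, Marino, Horvat, Amari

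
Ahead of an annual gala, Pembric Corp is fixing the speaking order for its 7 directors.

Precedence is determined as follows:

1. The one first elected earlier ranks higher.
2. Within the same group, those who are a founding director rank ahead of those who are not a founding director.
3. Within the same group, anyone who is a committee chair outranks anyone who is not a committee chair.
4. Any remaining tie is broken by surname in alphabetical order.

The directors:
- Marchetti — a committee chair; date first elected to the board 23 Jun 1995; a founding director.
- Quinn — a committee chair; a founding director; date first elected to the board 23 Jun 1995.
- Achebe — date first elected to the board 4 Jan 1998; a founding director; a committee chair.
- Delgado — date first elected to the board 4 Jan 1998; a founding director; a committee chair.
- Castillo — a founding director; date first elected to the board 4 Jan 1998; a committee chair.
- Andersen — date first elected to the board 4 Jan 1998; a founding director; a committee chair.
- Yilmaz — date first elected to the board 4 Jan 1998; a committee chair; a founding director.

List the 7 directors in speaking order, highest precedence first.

Marchetti, Quinn, Achebe, Andersen, Castillo, Delgado, Yilmaz

By date first elected to the board (earlier first): Marchetti and Quinn (both 23 Jun 1995); then Achebe, Andersen, Castillo, Delgado and Yilmaz (each 4 Jan 1998).
Marchetti and Quinn are each a founding director, so the next rule applies.
Marchetti and Quinn are each a committee chair, so the next rule applies.
Among Marchetti and Quinn, alphabetically by surname: Marchetti before Quinn.
Achebe, Andersen, Castillo, Delgado and Yilmaz are each a founding director, so the next rule applies.
Achebe, Andersen, Castillo, Delgado and Yilmaz are each a committee chair, so the next rule applies.
Among Achebe, Andersen, Castillo, Delgado and Yilmaz, alphabetically by surname: Achebe before Andersen before Castillo before Delgado before Yilmaz.
Full order: Marchetti, Quinn, Achebe, Andersen, Castillo, Delgado, Yilmaz.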